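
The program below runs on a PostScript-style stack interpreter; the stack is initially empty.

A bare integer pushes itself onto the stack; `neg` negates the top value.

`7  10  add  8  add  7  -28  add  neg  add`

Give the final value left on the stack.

46

7   : 7
10  : 7 10
add : 17
8   : 17 8
add : 25
7   : 25 7
-28 : 25 7 -28
add : 25 -21
neg : 25 21
add : 46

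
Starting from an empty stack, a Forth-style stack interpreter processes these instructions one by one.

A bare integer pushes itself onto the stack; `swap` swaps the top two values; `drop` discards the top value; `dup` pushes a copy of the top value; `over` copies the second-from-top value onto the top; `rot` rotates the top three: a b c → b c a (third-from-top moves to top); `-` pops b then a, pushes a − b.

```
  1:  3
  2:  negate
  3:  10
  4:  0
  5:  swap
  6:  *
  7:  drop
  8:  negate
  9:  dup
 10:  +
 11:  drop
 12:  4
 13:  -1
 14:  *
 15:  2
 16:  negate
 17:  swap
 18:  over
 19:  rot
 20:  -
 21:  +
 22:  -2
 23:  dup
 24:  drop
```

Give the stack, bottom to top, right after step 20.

3       [3]
negate  [-3]
10      [-3, 10]
0       [-3, 10, 0]
swap    [-3, 0, 10]
*       [-3, 0]
drop    [-3]
negate  [3]
dup     [3, 3]
+       [6]
drop    []
4       [4]
-1      [4, -1]
*       [-4]
2       [-4, 2]
negate  [-4, -2]
swap    [-2, -4]
over    [-2, -4, -2]
rot     [-4, -2, -2]
-       [-4, 0]

[-4, 0]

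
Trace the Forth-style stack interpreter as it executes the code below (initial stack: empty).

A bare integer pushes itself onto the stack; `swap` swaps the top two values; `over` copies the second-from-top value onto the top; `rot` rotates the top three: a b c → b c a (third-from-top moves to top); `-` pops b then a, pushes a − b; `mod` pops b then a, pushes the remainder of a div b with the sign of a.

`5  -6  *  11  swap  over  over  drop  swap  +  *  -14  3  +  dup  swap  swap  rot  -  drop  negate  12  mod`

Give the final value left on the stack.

5       5
-6      5 -6
*       -30
11      -30 11
swap    11 -30
over    11 -30 11
over    11 -30 11 -30
drop    11 -30 11
swap    11 11 -30
+       11 -19
*       -209
-14     -209 -14
3       -209 -14 3
+       -209 -11
dup     -209 -11 -11
swap    -209 -11 -11
swap    -209 -11 -11
rot     -11 -11 -209
-       -11 198
drop    -11
negate  11
12      11 12
mod     11

11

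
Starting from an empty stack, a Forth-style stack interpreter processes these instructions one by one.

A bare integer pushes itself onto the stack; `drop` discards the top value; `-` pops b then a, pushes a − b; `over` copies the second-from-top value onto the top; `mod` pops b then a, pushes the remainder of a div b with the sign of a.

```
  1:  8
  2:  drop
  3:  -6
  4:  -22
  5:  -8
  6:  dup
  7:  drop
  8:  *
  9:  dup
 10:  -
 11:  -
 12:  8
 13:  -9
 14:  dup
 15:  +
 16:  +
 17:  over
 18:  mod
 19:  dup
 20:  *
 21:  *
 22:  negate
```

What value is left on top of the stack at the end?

8       8
drop    (empty)
-6      -6
-22     -6 -22
-8      -6 -22 -8
dup     -6 -22 -8 -8
drop    -6 -22 -8
*       -6 176
dup     -6 176 176
-       -6 0
-       -6
8       -6 8
-9      -6 8 -9
dup     -6 8 -9 -9
+       -6 8 -18
+       -6 -10
over    -6 -10 -6
mod     -6 -4
dup     -6 -4 -4
*       -6 16
*       -96
negate  96

96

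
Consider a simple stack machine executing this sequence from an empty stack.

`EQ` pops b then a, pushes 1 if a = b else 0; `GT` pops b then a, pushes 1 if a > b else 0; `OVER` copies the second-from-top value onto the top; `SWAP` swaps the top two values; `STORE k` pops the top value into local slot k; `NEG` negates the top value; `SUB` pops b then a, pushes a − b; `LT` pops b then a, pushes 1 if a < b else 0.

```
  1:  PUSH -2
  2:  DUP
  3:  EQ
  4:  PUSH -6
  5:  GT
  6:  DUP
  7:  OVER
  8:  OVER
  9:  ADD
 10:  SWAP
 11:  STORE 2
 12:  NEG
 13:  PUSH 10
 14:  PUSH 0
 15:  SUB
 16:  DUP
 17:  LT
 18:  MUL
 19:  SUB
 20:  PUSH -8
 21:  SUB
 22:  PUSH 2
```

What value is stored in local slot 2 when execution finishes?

1

PUSH -2  [-2]
DUP      [-2, -2]
EQ       [1]
PUSH -6  [1, -6]
GT       [1]
DUP      [1, 1]
OVER     [1, 1, 1]
OVER     [1, 1, 1, 1]
ADD      [1, 1, 2]
SWAP     [1, 2, 1]
STORE 2  [1, 2]
NEG      [1, -2]
PUSH 10  [1, -2, 10]
PUSH 0   [1, -2, 10, 0]
SUB      [1, -2, 10]
DUP      [1, -2, 10, 10]
LT       [1, -2, 0]
MUL      [1, 0]
SUB      [1]
PUSH -8  [1, -8]
SUB      [9]
PUSH 2   [9, 2]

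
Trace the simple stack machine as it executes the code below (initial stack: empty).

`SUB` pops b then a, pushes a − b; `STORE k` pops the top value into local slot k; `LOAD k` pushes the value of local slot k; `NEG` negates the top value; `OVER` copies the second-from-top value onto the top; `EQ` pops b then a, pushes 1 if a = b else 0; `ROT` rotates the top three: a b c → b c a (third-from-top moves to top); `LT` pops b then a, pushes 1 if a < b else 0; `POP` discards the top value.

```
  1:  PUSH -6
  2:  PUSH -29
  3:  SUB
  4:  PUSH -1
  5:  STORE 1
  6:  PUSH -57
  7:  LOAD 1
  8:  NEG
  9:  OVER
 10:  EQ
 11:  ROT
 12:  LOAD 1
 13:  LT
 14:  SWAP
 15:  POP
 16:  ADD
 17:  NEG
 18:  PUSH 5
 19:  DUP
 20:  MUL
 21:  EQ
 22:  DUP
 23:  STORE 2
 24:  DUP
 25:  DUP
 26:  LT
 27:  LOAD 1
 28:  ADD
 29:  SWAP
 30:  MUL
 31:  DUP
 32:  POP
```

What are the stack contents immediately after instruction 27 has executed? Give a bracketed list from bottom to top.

[0, 0, -1]

PUSH -6   -6
PUSH -29  -6 -29
SUB       23
PUSH -1   23 -1
STORE 1   23
PUSH -57  23 -57
LOAD 1    23 -57 -1
NEG       23 -57 1
OVER      23 -57 1 -57
EQ        23 -57 0
ROT       -57 0 23
LOAD 1    -57 0 23 -1
LT        -57 0 0
SWAP      -57 0 0
POP       -57 0
ADD       -57
NEG       57
PUSH 5    57 5
DUP       57 5 5
MUL       57 25
EQ        0
DUP       0 0
STORE 2   0
DUP       0 0
DUP       0 0 0
LT        0 0
LOAD 1    0 0 -1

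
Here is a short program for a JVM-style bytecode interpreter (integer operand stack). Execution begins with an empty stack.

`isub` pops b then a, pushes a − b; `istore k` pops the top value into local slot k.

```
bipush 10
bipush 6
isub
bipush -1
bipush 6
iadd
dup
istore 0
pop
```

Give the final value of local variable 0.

bipush 10  [10]
bipush 6   [10, 6]
isub       [4]
bipush -1  [4, -1]
bipush 6   [4, -1, 6]
iadd       [4, 5]
dup        [4, 5, 5]
istore 0   [4, 5]
pop        [4]

5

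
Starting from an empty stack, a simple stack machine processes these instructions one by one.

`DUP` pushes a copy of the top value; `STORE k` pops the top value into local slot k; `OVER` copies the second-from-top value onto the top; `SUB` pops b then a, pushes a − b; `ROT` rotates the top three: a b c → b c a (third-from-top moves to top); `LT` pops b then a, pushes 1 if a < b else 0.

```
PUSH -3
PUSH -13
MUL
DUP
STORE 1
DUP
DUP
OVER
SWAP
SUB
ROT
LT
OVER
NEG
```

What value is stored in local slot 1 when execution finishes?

PUSH -3  : [-3]
PUSH -13 : [-3, -13]
MUL      : [39]
DUP      : [39, 39]
STORE 1  : [39]
DUP      : [39, 39]
DUP      : [39, 39, 39]
OVER     : [39, 39, 39, 39]
SWAP     : [39, 39, 39, 39]
SUB      : [39, 39, 0]
ROT      : [39, 0, 39]
LT       : [39, 1]
OVER     : [39, 1, 39]
NEG      : [39, 1, -39]

39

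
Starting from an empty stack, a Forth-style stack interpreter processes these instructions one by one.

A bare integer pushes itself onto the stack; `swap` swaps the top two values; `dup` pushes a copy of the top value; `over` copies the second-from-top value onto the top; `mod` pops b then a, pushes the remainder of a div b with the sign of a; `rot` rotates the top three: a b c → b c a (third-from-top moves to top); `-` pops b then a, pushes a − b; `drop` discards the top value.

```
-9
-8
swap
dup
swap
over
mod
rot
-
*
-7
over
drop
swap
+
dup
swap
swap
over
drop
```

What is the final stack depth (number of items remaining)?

-9   → -9
-8   → -9 -8
swap → -8 -9
dup  → -8 -9 -9
swap → -8 -9 -9
over → -8 -9 -9 -9
mod  → -8 -9 0
rot  → -9 0 -8
-    → -9 8
*    → -72
-7   → -72 -7
over → -72 -7 -72
drop → -72 -7
swap → -7 -72
+    → -79
dup  → -79 -79
swap → -79 -79
swap → -79 -79
over → -79 -79 -79
drop → -79 -79

2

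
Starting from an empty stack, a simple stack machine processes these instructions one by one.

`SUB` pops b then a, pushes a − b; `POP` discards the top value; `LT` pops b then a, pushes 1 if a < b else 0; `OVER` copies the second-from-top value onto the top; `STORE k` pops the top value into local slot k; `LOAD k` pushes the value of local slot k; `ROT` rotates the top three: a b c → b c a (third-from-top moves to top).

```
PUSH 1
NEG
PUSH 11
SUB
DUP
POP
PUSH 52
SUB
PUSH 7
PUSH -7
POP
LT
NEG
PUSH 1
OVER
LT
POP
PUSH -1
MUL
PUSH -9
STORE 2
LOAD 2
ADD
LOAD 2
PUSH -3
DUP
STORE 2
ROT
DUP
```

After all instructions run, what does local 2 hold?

-3

PUSH 1   [1]
NEG      [-1]
PUSH 11  [-1, 11]
SUB      [-12]
DUP      [-12, -12]
POP      [-12]
PUSH 52  [-12, 52]
SUB      [-64]
PUSH 7   [-64, 7]
PUSH -7  [-64, 7, -7]
POP      [-64, 7]
LT       [1]
NEG      [-1]
PUSH 1   [-1, 1]
OVER     [-1, 1, -1]
LT       [-1, 0]
POP      [-1]
PUSH -1  [-1, -1]
MUL      [1]
PUSH -9  [1, -9]
STORE 2  [1]
LOAD 2   [1, -9]
ADD      [-8]
LOAD 2   [-8, -9]
PUSH -3  [-8, -9, -3]
DUP      [-8, -9, -3, -3]
STORE 2  [-8, -9, -3]
ROT      [-9, -3, -8]
DUP      [-9, -3, -8, -8]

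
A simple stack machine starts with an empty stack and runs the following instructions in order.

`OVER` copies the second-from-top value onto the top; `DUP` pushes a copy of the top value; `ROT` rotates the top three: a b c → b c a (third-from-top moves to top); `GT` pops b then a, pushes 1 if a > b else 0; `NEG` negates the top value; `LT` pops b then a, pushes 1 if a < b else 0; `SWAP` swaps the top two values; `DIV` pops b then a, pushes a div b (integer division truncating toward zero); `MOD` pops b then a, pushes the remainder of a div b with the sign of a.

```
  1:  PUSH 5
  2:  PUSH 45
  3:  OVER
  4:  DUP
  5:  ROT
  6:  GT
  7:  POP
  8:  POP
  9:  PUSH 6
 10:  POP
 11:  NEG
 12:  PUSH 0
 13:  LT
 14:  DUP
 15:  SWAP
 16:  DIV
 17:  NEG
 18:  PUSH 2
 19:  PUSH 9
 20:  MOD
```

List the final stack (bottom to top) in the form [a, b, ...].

[-1, 2]

PUSH 5  → 5
PUSH 45 → 5 45
OVER    → 5 45 5
DUP     → 5 45 5 5
ROT     → 5 5 5 45
GT      → 5 5 0
POP     → 5 5
POP     → 5
PUSH 6  → 5 6
POP     → 5
NEG     → -5
PUSH 0  → -5 0
LT      → 1
DUP     → 1 1
SWAP    → 1 1
DIV     → 1
NEG     → -1
PUSH 2  → -1 2
PUSH 9  → -1 2 9
MOD     → -1 2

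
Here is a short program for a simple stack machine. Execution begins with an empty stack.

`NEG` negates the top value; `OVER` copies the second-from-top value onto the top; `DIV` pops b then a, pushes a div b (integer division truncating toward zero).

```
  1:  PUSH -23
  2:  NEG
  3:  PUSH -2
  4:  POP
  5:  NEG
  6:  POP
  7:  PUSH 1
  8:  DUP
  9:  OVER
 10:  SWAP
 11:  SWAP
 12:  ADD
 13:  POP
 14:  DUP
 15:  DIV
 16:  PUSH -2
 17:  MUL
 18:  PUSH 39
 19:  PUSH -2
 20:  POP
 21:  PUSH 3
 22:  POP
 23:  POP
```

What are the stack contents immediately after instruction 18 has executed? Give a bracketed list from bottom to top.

PUSH -23 : [-23]
NEG      : [23]
PUSH -2  : [23, -2]
POP      : [23]
NEG      : [-23]
POP      : []
PUSH 1   : [1]
DUP      : [1, 1]
OVER     : [1, 1, 1]
SWAP     : [1, 1, 1]
SWAP     : [1, 1, 1]
ADD      : [1, 2]
POP      : [1]
DUP      : [1, 1]
DIV      : [1]
PUSH -2  : [1, -2]
MUL      : [-2]
PUSH 39  : [-2, 39]

[-2, 39]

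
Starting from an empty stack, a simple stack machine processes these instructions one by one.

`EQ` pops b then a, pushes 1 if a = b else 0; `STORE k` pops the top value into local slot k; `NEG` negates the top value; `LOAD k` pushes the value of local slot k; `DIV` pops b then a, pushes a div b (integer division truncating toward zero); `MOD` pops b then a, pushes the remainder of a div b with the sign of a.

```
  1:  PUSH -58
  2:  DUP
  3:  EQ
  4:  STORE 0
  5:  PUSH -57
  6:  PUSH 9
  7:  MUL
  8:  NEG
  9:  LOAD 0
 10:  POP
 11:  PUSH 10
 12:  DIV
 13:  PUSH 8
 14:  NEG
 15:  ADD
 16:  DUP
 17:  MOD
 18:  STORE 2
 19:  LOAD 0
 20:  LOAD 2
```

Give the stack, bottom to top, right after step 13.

[51, 8]

PUSH -58 : [-58]
DUP      : [-58, -58]
EQ       : [1]
STORE 0  : []
PUSH -57 : [-57]
PUSH 9   : [-57, 9]
MUL      : [-513]
NEG      : [513]
LOAD 0   : [513, 1]
POP      : [513]
PUSH 10  : [513, 10]
DIV      : [51]
PUSH 8   : [51, 8]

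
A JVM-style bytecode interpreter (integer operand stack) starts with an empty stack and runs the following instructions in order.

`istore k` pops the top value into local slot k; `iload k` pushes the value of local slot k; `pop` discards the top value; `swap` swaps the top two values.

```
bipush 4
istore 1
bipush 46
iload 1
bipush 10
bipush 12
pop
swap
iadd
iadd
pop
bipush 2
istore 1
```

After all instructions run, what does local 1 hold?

bipush 4  → [4]
istore 1  → []
bipush 46 → [46]
iload 1   → [46, 4]
bipush 10 → [46, 4, 10]
bipush 12 → [46, 4, 10, 12]
pop       → [46, 4, 10]
swap      → [46, 10, 4]
iadd      → [46, 14]
iadd      → [60]
pop       → []
bipush 2  → [2]
istore 1  → []

2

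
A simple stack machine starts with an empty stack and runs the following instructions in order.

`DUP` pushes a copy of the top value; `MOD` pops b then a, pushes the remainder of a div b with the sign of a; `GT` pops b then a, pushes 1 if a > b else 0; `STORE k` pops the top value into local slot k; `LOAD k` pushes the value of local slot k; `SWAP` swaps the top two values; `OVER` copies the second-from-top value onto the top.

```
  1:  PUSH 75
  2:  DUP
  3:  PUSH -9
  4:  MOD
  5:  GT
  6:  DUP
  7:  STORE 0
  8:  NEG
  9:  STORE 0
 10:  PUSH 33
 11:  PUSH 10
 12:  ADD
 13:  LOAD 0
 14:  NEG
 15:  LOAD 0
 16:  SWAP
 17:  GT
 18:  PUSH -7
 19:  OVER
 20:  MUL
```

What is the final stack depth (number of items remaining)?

3

PUSH 75 -> 75
DUP     -> 75 75
PUSH -9 -> 75 75 -9
MOD     -> 75 3
GT      -> 1
DUP     -> 1 1
STORE 0 -> 1
NEG     -> -1
STORE 0 -> (empty)
PUSH 33 -> 33
PUSH 10 -> 33 10
ADD     -> 43
LOAD 0  -> 43 -1
NEG     -> 43 1
LOAD 0  -> 43 1 -1
SWAP    -> 43 -1 1
GT      -> 43 0
PUSH -7 -> 43 0 -7
OVER    -> 43 0 -7 0
MUL     -> 43 0 0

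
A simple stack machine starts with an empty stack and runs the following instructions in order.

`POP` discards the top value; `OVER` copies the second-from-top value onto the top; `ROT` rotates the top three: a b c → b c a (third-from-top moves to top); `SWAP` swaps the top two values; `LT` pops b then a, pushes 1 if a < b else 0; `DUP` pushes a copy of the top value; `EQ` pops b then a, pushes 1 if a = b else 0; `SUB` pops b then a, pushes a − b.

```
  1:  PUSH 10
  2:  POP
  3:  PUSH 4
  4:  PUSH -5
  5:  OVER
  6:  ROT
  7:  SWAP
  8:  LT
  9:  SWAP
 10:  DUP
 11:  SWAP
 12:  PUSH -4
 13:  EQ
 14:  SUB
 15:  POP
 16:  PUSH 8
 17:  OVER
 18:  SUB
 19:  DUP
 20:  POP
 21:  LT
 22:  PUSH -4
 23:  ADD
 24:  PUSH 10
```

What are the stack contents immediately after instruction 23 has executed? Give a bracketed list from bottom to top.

PUSH 10 -> [10]
POP     -> []
PUSH 4  -> [4]
PUSH -5 -> [4, -5]
OVER    -> [4, -5, 4]
ROT     -> [-5, 4, 4]
SWAP    -> [-5, 4, 4]
LT      -> [-5, 0]
SWAP    -> [0, -5]
DUP     -> [0, -5, -5]
SWAP    -> [0, -5, -5]
PUSH -4 -> [0, -5, -5, -4]
EQ      -> [0, -5, 0]
SUB     -> [0, -5]
POP     -> [0]
PUSH 8  -> [0, 8]
OVER    -> [0, 8, 0]
SUB     -> [0, 8]
DUP     -> [0, 8, 8]
POP     -> [0, 8]
LT      -> [1]
PUSH -4 -> [1, -4]
ADD     -> [-3]

[-3]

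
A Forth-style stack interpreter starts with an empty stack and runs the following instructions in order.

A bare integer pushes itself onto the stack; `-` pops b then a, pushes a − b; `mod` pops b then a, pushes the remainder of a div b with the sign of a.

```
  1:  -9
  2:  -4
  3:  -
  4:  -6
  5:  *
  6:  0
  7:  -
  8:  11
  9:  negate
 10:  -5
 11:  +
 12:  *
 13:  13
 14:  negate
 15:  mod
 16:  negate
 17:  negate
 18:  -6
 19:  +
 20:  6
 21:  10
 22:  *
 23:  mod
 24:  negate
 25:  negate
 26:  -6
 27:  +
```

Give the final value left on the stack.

-9     -> -9
-4     -> -9 -4
-      -> -5
-6     -> -5 -6
*      -> 30
0      -> 30 0
-      -> 30
11     -> 30 11
negate -> 30 -11
-5     -> 30 -11 -5
+      -> 30 -16
*      -> -480
13     -> -480 13
negate -> -480 -13
mod    -> -12
negate -> 12
negate -> -12
-6     -> -12 -6
+      -> -18
6      -> -18 6
10     -> -18 6 10
*      -> -18 60
mod    -> -18
negate -> 18
negate -> -18
-6     -> -18 -6
+      -> -24

-24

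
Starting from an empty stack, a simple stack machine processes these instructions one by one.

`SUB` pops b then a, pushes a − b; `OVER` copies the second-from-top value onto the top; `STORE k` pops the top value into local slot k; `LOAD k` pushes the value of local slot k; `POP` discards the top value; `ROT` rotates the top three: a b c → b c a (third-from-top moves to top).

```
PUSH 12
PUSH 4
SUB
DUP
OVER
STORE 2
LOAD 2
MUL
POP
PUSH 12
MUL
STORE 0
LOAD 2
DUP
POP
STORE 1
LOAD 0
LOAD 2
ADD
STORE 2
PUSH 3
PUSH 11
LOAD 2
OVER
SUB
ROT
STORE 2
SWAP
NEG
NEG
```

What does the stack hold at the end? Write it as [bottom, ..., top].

PUSH 12  12
PUSH 4   12 4
SUB      8
DUP      8 8
OVER     8 8 8
STORE 2  8 8
LOAD 2   8 8 8
MUL      8 64
POP      8
PUSH 12  8 12
MUL      96
STORE 0  (empty)
LOAD 2   8
DUP      8 8
POP      8
STORE 1  (empty)
LOAD 0   96
LOAD 2   96 8
ADD      104
STORE 2  (empty)
PUSH 3   3
PUSH 11  3 11
LOAD 2   3 11 104
OVER     3 11 104 11
SUB      3 11 93
ROT      11 93 3
STORE 2  11 93
SWAP     93 11
NEG      93 -11
NEG      93 11

[93, 11]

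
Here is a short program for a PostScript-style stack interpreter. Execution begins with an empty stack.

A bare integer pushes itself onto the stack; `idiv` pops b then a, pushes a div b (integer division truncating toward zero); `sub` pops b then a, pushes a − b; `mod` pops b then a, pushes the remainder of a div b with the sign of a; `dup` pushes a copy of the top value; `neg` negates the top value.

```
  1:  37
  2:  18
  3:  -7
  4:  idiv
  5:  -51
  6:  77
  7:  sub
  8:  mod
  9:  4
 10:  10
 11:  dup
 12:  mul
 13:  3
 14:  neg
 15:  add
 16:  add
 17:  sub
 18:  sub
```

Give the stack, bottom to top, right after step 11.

37   → 37
18   → 37 18
-7   → 37 18 -7
idiv → 37 -2
-51  → 37 -2 -51
77   → 37 -2 -51 77
sub  → 37 -2 -128
mod  → 37 -2
4    → 37 -2 4
10   → 37 -2 4 10
dup  → 37 -2 4 10 10

[37, -2, 4, 10, 10]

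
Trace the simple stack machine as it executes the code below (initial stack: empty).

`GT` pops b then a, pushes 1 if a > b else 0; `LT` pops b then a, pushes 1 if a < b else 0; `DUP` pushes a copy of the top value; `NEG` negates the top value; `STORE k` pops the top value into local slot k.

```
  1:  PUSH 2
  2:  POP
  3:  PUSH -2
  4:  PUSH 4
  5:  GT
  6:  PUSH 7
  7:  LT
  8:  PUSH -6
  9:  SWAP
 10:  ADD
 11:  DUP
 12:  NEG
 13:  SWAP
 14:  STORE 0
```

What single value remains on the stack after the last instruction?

PUSH 2  → [2]
POP     → []
PUSH -2 → [-2]
PUSH 4  → [-2, 4]
GT      → [0]
PUSH 7  → [0, 7]
LT      → [1]
PUSH -6 → [1, -6]
SWAP    → [-6, 1]
ADD     → [-5]
DUP     → [-5, -5]
NEG     → [-5, 5]
SWAP    → [5, -5]
STORE 0 → [5]

5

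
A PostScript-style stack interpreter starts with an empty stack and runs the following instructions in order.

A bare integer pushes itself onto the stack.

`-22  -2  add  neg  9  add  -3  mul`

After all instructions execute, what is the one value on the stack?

-99

-22 -> [-22]
-2  -> [-22, -2]
add -> [-24]
neg -> [24]
9   -> [24, 9]
add -> [33]
-3  -> [33, -3]
mul -> [-99]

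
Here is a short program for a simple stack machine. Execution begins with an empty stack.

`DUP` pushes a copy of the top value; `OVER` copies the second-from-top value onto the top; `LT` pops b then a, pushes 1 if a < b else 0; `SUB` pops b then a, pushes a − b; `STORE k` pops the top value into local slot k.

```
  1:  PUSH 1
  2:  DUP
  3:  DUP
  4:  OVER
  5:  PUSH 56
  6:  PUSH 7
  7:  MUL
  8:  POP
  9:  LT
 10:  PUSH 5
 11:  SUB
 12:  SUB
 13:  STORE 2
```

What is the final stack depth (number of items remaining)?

1

PUSH 1  -> [1]
DUP     -> [1, 1]
DUP     -> [1, 1, 1]
OVER    -> [1, 1, 1, 1]
PUSH 56 -> [1, 1, 1, 1, 56]
PUSH 7  -> [1, 1, 1, 1, 56, 7]
MUL     -> [1, 1, 1, 1, 392]
POP     -> [1, 1, 1, 1]
LT      -> [1, 1, 0]
PUSH 5  -> [1, 1, 0, 5]
SUB     -> [1, 1, -5]
SUB     -> [1, 6]
STORE 2 -> [1]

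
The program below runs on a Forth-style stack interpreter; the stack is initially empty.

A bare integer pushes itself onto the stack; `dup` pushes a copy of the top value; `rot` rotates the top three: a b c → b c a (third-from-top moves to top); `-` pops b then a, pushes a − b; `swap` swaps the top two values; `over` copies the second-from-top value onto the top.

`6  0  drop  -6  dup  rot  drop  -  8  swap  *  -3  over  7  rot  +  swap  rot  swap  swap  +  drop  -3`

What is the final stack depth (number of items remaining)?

6    -> 6
0    -> 6 0
drop -> 6
-6   -> 6 -6
dup  -> 6 -6 -6
rot  -> -6 -6 6
drop -> -6 -6
-    -> 0
8    -> 0 8
swap -> 8 0
*    -> 0
-3   -> 0 -3
over -> 0 -3 0
7    -> 0 -3 0 7
rot  -> 0 0 7 -3
+    -> 0 0 4
swap -> 0 4 0
rot  -> 4 0 0
swap -> 4 0 0
swap -> 4 0 0
+    -> 4 0
drop -> 4
-3   -> 4 -3

2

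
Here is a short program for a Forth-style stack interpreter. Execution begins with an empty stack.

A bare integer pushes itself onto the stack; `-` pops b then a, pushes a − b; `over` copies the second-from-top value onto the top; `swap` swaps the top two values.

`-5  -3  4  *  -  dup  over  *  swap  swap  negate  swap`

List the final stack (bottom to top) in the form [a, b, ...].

[-49, 7]

-5     -> [-5]
-3     -> [-5, -3]
4      -> [-5, -3, 4]
*      -> [-5, -12]
-      -> [7]
dup    -> [7, 7]
over   -> [7, 7, 7]
*      -> [7, 49]
swap   -> [49, 7]
swap   -> [7, 49]
negate -> [7, -49]
swap   -> [-49, 7]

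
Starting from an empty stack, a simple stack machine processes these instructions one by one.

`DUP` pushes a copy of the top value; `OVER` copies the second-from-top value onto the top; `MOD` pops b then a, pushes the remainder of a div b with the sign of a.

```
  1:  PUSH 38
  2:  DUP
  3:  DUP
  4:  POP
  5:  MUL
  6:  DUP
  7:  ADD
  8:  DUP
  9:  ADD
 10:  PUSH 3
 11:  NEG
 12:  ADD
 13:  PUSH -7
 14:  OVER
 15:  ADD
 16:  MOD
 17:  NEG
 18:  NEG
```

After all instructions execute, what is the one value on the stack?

7

PUSH 38 → 38
DUP     → 38 38
DUP     → 38 38 38
POP     → 38 38
MUL     → 1444
DUP     → 1444 1444
ADD     → 2888
DUP     → 2888 2888
ADD     → 5776
PUSH 3  → 5776 3
NEG     → 5776 -3
ADD     → 5773
PUSH -7 → 5773 -7
OVER    → 5773 -7 5773
ADD     → 5773 5766
MOD     → 7
NEG     → -7
NEG     → 7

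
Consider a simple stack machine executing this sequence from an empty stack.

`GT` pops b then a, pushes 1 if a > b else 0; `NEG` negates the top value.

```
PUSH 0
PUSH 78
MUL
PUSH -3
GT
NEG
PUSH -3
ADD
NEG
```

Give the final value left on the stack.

PUSH 0   [0]
PUSH 78  [0, 78]
MUL      [0]
PUSH -3  [0, -3]
GT       [1]
NEG      [-1]
PUSH -3  [-1, -3]
ADD      [-4]
NEG      [4]

4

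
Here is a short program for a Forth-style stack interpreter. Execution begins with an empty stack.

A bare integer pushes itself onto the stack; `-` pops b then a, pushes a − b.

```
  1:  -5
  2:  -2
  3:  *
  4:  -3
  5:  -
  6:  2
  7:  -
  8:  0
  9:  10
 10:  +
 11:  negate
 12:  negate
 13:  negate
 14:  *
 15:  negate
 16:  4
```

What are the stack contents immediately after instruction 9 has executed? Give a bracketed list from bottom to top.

[11, 0, 10]

-5 : -5
-2 : -5 -2
*  : 10
-3 : 10 -3
-  : 13
2  : 13 2
-  : 11
0  : 11 0
10 : 11 0 10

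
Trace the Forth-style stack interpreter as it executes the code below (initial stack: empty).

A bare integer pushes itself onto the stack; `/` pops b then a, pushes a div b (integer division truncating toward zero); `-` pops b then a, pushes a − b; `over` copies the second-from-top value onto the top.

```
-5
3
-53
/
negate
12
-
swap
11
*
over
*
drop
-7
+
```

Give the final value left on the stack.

-5     -> [-5]
3      -> [-5, 3]
-53    -> [-5, 3, -53]
/      -> [-5, 0]
negate -> [-5, 0]
12     -> [-5, 0, 12]
-      -> [-5, -12]
swap   -> [-12, -5]
11     -> [-12, -5, 11]
*      -> [-12, -55]
over   -> [-12, -55, -12]
*      -> [-12, 660]
drop   -> [-12]
-7     -> [-12, -7]
+      -> [-19]

-19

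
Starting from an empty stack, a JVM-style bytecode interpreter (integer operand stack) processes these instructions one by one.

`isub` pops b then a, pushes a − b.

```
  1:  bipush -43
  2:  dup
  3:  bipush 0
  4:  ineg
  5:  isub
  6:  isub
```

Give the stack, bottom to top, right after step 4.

[-43, -43, 0]

bipush -43  [-43]
dup         [-43, -43]
bipush 0    [-43, -43, 0]
ineg        [-43, -43, 0]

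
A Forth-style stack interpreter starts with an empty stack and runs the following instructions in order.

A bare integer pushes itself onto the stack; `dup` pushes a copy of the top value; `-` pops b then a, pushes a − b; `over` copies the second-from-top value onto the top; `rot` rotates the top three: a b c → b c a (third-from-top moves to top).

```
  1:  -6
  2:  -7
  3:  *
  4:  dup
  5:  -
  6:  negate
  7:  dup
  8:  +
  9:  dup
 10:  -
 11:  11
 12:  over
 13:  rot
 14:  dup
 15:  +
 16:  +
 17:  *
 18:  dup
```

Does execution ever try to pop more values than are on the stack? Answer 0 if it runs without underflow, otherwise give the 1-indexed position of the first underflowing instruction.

0

-6     : [-6]
-7     : [-6, -7]
*      : [42]
dup    : [42, 42]
-      : [0]
negate : [0]
dup    : [0, 0]
+      : [0]
dup    : [0, 0]
-      : [0]
11     : [0, 11]
over   : [0, 11, 0]
rot    : [11, 0, 0]
dup    : [11, 0, 0, 0]
+      : [11, 0, 0]
+      : [11, 0]
*      : [0]
dup    : [0, 0]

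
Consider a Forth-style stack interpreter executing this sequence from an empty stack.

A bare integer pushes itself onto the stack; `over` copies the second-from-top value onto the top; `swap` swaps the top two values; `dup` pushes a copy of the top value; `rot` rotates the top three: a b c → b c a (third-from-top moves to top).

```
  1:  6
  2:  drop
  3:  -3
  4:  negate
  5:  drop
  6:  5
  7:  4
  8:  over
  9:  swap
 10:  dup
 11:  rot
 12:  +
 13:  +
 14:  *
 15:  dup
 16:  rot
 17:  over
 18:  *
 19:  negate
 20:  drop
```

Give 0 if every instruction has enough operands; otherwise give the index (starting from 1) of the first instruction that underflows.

6      : 6
drop   : (empty)
-3     : -3
negate : 3
drop   : (empty)
5      : 5
4      : 5 4
over   : 5 4 5
swap   : 5 5 4
dup    : 5 5 4 4
rot    : 5 4 4 5
+      : 5 4 9
+      : 5 13
*      : 65
dup    : 65 65
rot  — needs 3 operands, stack has 2 → underflow

16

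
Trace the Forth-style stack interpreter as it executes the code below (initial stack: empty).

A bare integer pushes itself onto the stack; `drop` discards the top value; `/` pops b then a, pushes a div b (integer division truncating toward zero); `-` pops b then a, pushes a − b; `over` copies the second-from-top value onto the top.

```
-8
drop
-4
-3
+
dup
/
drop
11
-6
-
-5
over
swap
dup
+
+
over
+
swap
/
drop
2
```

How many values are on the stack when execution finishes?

-8   → -8
drop → (empty)
-4   → -4
-3   → -4 -3
+    → -7
dup  → -7 -7
/    → 1
drop → (empty)
11   → 11
-6   → 11 -6
-    → 17
-5   → 17 -5
over → 17 -5 17
swap → 17 17 -5
dup  → 17 17 -5 -5
+    → 17 17 -10
+    → 17 7
over → 17 7 17
+    → 17 24
swap → 24 17
/    → 1
drop → (empty)
2    → 2

1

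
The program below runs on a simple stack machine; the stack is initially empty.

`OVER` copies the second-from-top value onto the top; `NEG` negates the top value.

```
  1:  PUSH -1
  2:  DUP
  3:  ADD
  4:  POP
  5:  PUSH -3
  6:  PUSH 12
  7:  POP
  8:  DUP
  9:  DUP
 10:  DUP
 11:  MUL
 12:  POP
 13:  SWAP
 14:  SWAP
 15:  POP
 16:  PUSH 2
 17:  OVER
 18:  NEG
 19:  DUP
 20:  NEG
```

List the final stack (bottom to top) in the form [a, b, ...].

[-3, 2, 3, -3]

PUSH -1  -1
DUP      -1 -1
ADD      -2
POP      (empty)
PUSH -3  -3
PUSH 12  -3 12
POP      -3
DUP      -3 -3
DUP      -3 -3 -3
DUP      -3 -3 -3 -3
MUL      -3 -3 9
POP      -3 -3
SWAP     -3 -3
SWAP     -3 -3
POP      -3
PUSH 2   -3 2
OVER     -3 2 -3
NEG      -3 2 3
DUP      -3 2 3 3
NEG      -3 2 3 -3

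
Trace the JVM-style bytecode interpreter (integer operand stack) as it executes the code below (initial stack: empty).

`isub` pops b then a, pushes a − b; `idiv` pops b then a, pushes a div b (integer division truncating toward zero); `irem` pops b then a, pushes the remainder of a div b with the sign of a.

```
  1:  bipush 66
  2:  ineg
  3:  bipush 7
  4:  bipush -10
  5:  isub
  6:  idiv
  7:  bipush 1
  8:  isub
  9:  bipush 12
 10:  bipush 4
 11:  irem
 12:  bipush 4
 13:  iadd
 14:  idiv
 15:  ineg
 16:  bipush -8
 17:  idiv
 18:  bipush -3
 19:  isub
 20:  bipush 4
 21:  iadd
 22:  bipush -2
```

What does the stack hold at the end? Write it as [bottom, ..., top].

bipush 66   [66]
ineg        [-66]
bipush 7    [-66, 7]
bipush -10  [-66, 7, -10]
isub        [-66, 17]
idiv        [-3]
bipush 1    [-3, 1]
isub        [-4]
bipush 12   [-4, 12]
bipush 4    [-4, 12, 4]
irem        [-4, 0]
bipush 4    [-4, 0, 4]
iadd        [-4, 4]
idiv        [-1]
ineg        [1]
bipush -8   [1, -8]
idiv        [0]
bipush -3   [0, -3]
isub        [3]
bipush 4    [3, 4]
iadd        [7]
bipush -2   [7, -2]

[7, -2]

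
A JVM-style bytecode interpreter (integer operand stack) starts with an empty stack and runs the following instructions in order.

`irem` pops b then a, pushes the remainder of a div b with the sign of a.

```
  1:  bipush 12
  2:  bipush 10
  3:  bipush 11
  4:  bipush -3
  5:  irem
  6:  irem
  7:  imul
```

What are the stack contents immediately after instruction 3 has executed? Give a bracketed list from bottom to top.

[12, 10, 11]

bipush 12  12
bipush 10  12 10
bipush 11  12 10 11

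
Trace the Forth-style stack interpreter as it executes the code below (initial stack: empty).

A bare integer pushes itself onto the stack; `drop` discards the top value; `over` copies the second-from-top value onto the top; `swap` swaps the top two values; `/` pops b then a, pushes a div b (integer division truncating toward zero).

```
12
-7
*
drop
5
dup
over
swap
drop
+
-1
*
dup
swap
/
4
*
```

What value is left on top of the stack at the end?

12   : 12
-7   : 12 -7
*    : -84
drop : (empty)
5    : 5
dup  : 5 5
over : 5 5 5
swap : 5 5 5
drop : 5 5
+    : 10
-1   : 10 -1
*    : -10
dup  : -10 -10
swap : -10 -10
/    : 1
4    : 1 4
*    : 4

4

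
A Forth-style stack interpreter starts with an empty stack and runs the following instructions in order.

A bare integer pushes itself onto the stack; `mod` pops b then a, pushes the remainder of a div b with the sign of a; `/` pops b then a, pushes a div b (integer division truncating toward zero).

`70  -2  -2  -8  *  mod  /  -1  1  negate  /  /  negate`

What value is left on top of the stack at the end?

35

70     -> [70]
-2     -> [70, -2]
-2     -> [70, -2, -2]
-8     -> [70, -2, -2, -8]
*      -> [70, -2, 16]
mod    -> [70, -2]
/      -> [-35]
-1     -> [-35, -1]
1      -> [-35, -1, 1]
negate -> [-35, -1, -1]
/      -> [-35, 1]
/      -> [-35]
negate -> [35]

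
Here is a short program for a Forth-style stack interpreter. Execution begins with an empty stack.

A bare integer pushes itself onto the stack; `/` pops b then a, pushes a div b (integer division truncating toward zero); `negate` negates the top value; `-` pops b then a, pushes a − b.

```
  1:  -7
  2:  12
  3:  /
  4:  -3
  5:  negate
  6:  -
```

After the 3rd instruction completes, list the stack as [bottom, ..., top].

[0]

-7 -> [-7]
12 -> [-7, 12]
/  -> [0]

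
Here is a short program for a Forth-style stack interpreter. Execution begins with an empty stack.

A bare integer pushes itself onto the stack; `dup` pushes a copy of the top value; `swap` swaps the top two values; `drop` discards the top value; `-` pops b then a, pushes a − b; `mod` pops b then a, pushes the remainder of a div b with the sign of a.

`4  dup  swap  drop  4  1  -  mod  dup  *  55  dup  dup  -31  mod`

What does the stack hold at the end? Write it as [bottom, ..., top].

4     [4]
dup   [4, 4]
swap  [4, 4]
drop  [4]
4     [4, 4]
1     [4, 4, 1]
-     [4, 3]
mod   [1]
dup   [1, 1]
*     [1]
55    [1, 55]
dup   [1, 55, 55]
dup   [1, 55, 55, 55]
-31   [1, 55, 55, 55, -31]
mod   [1, 55, 55, 24]

[1, 55, 55, 24]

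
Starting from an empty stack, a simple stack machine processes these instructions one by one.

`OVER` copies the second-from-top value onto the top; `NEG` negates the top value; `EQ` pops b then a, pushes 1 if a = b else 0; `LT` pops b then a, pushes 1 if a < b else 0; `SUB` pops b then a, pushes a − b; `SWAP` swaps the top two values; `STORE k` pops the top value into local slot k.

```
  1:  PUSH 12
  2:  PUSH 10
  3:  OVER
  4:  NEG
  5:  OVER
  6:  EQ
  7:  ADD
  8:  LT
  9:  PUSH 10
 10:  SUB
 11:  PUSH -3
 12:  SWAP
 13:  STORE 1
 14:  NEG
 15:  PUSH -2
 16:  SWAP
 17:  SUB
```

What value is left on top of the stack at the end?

-5

PUSH 12  [12]
PUSH 10  [12, 10]
OVER     [12, 10, 12]
NEG      [12, 10, -12]
OVER     [12, 10, -12, 10]
EQ       [12, 10, 0]
ADD      [12, 10]
LT       [0]
PUSH 10  [0, 10]
SUB      [-10]
PUSH -3  [-10, -3]
SWAP     [-3, -10]
STORE 1  [-3]
NEG      [3]
PUSH -2  [3, -2]
SWAP     [-2, 3]
SUB      [-5]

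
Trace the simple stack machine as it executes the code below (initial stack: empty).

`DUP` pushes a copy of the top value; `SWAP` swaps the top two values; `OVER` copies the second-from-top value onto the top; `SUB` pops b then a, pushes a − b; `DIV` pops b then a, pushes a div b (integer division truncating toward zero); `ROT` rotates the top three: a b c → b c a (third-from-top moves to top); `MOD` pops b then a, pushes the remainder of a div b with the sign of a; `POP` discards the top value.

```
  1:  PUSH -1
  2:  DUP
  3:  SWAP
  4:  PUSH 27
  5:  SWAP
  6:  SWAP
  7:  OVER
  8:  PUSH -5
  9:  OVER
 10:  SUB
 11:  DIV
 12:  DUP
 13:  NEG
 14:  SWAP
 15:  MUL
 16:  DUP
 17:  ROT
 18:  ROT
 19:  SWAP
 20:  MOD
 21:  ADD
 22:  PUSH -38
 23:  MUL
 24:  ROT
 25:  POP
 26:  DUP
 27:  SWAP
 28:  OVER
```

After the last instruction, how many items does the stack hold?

4

PUSH -1  → [-1]
DUP      → [-1, -1]
SWAP     → [-1, -1]
PUSH 27  → [-1, -1, 27]
SWAP     → [-1, 27, -1]
SWAP     → [-1, -1, 27]
OVER     → [-1, -1, 27, -1]
PUSH -5  → [-1, -1, 27, -1, -5]
OVER     → [-1, -1, 27, -1, -5, -1]
SUB      → [-1, -1, 27, -1, -4]
DIV      → [-1, -1, 27, 0]
DUP      → [-1, -1, 27, 0, 0]
NEG      → [-1, -1, 27, 0, 0]
SWAP     → [-1, -1, 27, 0, 0]
MUL      → [-1, -1, 27, 0]
DUP      → [-1, -1, 27, 0, 0]
ROT      → [-1, -1, 0, 0, 27]
ROT      → [-1, -1, 0, 27, 0]
SWAP     → [-1, -1, 0, 0, 27]
MOD      → [-1, -1, 0, 0]
ADD      → [-1, -1, 0]
PUSH -38 → [-1, -1, 0, -38]
MUL      → [-1, -1, 0]
ROT      → [-1, 0, -1]
POP      → [-1, 0]
DUP      → [-1, 0, 0]
SWAP     → [-1, 0, 0]
OVER     → [-1, 0, 0, 0]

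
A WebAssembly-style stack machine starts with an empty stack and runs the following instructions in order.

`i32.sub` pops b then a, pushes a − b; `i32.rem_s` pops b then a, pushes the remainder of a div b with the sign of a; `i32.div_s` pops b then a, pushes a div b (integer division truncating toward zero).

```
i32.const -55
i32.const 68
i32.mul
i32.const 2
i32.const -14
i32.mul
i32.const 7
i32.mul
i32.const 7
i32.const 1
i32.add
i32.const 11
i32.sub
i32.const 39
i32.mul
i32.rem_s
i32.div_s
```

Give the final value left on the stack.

i32.const -55 : -55
i32.const 68  : -55 68
i32.mul       : -3740
i32.const 2   : -3740 2
i32.const -14 : -3740 2 -14
i32.mul       : -3740 -28
i32.const 7   : -3740 -28 7
i32.mul       : -3740 -196
i32.const 7   : -3740 -196 7
i32.const 1   : -3740 -196 7 1
i32.add       : -3740 -196 8
i32.const 11  : -3740 -196 8 11
i32.sub       : -3740 -196 -3
i32.const 39  : -3740 -196 -3 39
i32.mul       : -3740 -196 -117
i32.rem_s     : -3740 -79
i32.div_s     : 47

47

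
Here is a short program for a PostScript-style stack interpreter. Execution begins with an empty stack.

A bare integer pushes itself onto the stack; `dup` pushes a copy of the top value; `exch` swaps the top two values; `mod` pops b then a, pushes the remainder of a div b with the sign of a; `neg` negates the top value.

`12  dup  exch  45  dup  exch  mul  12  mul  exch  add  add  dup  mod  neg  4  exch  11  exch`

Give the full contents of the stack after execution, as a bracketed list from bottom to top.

[4, 11, 0]

12    [12]
dup   [12, 12]
exch  [12, 12]
45    [12, 12, 45]
dup   [12, 12, 45, 45]
exch  [12, 12, 45, 45]
mul   [12, 12, 2025]
12    [12, 12, 2025, 12]
mul   [12, 12, 24300]
exch  [12, 24300, 12]
add   [12, 24312]
add   [24324]
dup   [24324, 24324]
mod   [0]
neg   [0]
4     [0, 4]
exch  [4, 0]
11    [4, 0, 11]
exch  [4, 11, 0]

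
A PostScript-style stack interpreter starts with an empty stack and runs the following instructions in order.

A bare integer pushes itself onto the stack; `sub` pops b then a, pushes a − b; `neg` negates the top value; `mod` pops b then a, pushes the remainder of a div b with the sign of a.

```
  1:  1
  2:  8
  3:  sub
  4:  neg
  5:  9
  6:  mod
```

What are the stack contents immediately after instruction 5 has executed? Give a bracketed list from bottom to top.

[7, 9]

1   : 1
8   : 1 8
sub : -7
neg : 7
9   : 7 9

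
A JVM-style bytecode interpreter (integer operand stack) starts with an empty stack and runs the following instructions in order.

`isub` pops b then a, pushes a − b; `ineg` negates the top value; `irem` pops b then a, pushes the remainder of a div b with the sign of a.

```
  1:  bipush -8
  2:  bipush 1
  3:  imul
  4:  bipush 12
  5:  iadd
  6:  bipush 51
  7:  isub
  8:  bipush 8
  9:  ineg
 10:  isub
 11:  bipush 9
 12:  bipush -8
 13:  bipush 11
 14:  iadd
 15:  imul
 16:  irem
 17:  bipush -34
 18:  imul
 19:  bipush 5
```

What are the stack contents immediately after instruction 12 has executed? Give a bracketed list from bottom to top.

bipush -8 : [-8]
bipush 1  : [-8, 1]
imul      : [-8]
bipush 12 : [-8, 12]
iadd      : [4]
bipush 51 : [4, 51]
isub      : [-47]
bipush 8  : [-47, 8]
ineg      : [-47, -8]
isub      : [-39]
bipush 9  : [-39, 9]
bipush -8 : [-39, 9, -8]

[-39, 9, -8]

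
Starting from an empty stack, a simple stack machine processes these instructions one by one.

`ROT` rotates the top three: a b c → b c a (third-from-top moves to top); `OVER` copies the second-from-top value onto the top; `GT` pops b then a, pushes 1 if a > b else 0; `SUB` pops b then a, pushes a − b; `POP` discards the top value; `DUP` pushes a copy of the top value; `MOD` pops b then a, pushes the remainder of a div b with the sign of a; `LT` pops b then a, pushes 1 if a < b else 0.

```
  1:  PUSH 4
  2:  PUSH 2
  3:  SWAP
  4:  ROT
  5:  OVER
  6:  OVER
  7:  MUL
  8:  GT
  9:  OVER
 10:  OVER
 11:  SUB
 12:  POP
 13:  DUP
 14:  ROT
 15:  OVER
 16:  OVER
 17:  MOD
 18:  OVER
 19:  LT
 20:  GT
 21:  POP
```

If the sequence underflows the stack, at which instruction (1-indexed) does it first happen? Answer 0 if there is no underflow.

PUSH 4 : [4]
PUSH 2 : [4, 2]
SWAP   : [2, 4]
ROT  — needs 3 operands, stack has 2 → underflow

4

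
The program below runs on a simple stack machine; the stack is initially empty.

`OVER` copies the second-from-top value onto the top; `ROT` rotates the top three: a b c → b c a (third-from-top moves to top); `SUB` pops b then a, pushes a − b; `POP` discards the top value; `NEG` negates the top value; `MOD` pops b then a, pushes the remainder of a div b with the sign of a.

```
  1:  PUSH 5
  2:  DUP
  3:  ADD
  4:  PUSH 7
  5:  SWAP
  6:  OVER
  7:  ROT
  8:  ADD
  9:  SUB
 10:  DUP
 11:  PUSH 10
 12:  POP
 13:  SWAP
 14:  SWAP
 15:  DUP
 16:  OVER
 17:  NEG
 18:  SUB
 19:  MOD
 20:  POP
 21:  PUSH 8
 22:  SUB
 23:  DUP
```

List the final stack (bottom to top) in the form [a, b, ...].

PUSH 5   5
DUP      5 5
ADD      10
PUSH 7   10 7
SWAP     7 10
OVER     7 10 7
ROT      10 7 7
ADD      10 14
SUB      -4
DUP      -4 -4
PUSH 10  -4 -4 10
POP      -4 -4
SWAP     -4 -4
SWAP     -4 -4
DUP      -4 -4 -4
OVER     -4 -4 -4 -4
NEG      -4 -4 -4 4
SUB      -4 -4 -8
MOD      -4 -4
POP      -4
PUSH 8   -4 8
SUB      -12
DUP      -12 -12

[-12, -12]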